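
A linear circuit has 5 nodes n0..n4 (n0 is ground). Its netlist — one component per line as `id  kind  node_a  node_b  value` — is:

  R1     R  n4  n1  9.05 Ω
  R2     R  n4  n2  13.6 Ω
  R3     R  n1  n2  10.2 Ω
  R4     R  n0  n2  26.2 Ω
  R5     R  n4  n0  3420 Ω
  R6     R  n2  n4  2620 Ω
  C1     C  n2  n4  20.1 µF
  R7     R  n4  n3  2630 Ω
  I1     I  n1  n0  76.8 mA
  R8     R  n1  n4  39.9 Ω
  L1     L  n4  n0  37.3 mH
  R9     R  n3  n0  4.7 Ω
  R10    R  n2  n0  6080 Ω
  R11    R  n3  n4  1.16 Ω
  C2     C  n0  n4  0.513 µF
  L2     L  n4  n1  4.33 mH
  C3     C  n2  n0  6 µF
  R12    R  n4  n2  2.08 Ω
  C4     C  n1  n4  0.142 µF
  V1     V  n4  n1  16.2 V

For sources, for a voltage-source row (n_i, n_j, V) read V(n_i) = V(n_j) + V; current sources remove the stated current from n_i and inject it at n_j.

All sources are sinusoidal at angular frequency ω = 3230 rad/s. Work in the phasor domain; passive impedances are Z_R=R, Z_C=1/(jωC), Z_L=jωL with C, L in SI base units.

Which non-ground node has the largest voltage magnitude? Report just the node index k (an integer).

Apply KCL at each of the 4 non-ground nodes and solve the resulting linear system.
Node n1: branches {R1, R3, I1, R8, L2, C4, V1} → V_1 = -16.12+0.1562j
Node n2: branches {R2, R3, R4, R6, C1, R10, C3, R12} → V_2 = -2.184+0.4217j
Node n3: branches {R7, R9, R11} → V_3 = 0.06592+0.1253j
Node n4: branches {R1, R2, R5, R6, C1, R7, R8, L1, R11, C2, L2, R12, C4, V1} → V_4 = 0.08218+0.1562j
Source currents: i(V1)=-3.485+1.125j

1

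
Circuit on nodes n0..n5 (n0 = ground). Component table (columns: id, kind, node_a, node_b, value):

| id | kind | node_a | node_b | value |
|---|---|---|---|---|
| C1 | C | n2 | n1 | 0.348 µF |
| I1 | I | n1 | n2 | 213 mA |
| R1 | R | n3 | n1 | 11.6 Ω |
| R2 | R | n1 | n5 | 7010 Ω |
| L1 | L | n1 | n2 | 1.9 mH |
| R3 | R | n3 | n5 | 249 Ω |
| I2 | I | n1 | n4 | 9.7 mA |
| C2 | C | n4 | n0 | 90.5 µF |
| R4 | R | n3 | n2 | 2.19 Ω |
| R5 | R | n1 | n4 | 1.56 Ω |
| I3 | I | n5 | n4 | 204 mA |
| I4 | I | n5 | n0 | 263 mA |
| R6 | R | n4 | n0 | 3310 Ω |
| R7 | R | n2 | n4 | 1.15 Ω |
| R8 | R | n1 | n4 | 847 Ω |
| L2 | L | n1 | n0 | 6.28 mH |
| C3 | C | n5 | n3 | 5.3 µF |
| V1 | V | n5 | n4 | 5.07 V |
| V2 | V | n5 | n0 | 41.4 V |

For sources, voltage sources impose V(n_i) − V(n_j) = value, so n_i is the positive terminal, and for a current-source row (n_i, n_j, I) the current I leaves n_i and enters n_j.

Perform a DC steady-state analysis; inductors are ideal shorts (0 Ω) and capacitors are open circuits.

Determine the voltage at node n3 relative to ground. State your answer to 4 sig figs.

0.3040 V

Element admittances at DC:
  Y(C1) = 0.000 S between n2,n1
  I1: injects 0.213 A into n2 (from n1)
  Y(R1) = 0.08621 S between n3,n1
  Y(R2) = 0.0001427 S between n1,n5
  L1: short n1↔n2 (DC inductor)
  Y(R3) = 0.004016 S between n3,n5
  I2: injects 0.0097 A into n4 (from n1)
  Y(C2) = 0.000 S between n4,n0
  Y(R4) = 0.4566 S between n3,n2
  Y(R5) = 0.6410 S between n1,n4
  I3: injects 0.204 A into n4 (from n5)
  I4: injects 0.263 A into n0 (from n5)
  Y(R6) = 0.0003021 S between n4,n0
  Y(R7) = 0.8696 S between n2,n4
  Y(R8) = 0.001181 S between n1,n4
  L2: short n1↔n0 (DC inductor)
  Y(C3) = 0.000 S between n5,n3
  V1: constraint V(n5)−V(n4) = 5.07
  V2: constraint V(n5)−V(n0) = 41.4
Assemble and solve the 9×9 MNA system:
  V(n1)=0.000  V(n2)=0.000  V(n3)=0.3040  V(n4)=36.33  V(n5)=41.40
  i(L1)=-31.94  i(L2)=55.08  i(V1)=54.72  i(V2)=-55.36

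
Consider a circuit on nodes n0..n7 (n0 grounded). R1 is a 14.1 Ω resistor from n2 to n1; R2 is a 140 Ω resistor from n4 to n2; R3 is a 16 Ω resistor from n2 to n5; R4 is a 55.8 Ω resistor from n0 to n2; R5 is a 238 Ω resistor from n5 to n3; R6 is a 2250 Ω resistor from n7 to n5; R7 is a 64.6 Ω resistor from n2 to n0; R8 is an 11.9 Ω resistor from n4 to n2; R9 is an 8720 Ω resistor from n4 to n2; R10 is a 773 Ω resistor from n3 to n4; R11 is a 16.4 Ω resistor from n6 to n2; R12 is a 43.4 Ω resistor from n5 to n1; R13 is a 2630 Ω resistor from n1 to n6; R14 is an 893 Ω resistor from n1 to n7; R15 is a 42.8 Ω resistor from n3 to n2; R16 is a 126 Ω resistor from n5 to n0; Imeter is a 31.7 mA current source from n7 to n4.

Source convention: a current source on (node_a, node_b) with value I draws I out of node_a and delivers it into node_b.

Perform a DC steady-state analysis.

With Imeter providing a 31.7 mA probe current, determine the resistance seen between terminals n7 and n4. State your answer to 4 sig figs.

R_eq = 657.8 Ω

Apply KCL at each of the 7 non-ground nodes and solve the resulting linear system.
Node n1: branches {R1, R12, R13, R14} → V_1 = -0.2486
Node n2: branches {R1, R2, R3, R4, R7, R8, R9, R11, R15} → V_2 = 0.03099
Node n3: branches {R5, R10, R15} → V_3 = 0.02283
Node n4: branches {R2, R8, R9, R10, Imeter} → V_4 = 0.3733
Node n5: branches {R3, R5, R6, R12, R16} → V_5 = -0.1304
Node n6: branches {R11, R13} → V_6 = 0.02926
Node n7: branches {R6, R14, Imeter} → V_7 = -20.48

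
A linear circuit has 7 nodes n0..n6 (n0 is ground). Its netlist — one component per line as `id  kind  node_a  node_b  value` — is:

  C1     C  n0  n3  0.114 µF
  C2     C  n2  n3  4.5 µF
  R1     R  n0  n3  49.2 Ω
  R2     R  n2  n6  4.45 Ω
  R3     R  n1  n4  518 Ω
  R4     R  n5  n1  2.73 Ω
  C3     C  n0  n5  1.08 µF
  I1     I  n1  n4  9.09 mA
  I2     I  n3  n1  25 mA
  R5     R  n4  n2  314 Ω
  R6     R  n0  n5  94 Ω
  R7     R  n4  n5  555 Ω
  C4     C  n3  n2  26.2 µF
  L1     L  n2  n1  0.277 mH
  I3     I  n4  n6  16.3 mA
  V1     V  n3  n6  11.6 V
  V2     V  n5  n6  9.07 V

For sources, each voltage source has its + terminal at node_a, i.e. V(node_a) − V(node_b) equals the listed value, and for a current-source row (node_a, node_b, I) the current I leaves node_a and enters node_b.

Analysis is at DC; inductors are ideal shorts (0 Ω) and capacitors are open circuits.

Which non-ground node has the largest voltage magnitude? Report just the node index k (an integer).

6

Apply KCL at each of the 6 non-ground nodes and solve the resulting linear system.
Node n1: branches {R3, R4, I1, I2, L1} → V_1 = -5.084
Node n2: branches {C2, R2, R5, C4, L1} → V_2 = -5.084
Node n3: branches {C1, C2, R1, I2, C4, V1} → V_3 = 0.8692
Node n4: branches {R3, I1, R5, R7, I3} → V_4 = -5.234
Node n5: branches {R4, C3, R6, R7, V2} → V_5 = -1.661
Node n6: branches {R2, I3, V1, V2} → V_6 = -10.73
Source currents: i(L1)=-1.269, i(V1)=-0.04267, i(V2)=-1.243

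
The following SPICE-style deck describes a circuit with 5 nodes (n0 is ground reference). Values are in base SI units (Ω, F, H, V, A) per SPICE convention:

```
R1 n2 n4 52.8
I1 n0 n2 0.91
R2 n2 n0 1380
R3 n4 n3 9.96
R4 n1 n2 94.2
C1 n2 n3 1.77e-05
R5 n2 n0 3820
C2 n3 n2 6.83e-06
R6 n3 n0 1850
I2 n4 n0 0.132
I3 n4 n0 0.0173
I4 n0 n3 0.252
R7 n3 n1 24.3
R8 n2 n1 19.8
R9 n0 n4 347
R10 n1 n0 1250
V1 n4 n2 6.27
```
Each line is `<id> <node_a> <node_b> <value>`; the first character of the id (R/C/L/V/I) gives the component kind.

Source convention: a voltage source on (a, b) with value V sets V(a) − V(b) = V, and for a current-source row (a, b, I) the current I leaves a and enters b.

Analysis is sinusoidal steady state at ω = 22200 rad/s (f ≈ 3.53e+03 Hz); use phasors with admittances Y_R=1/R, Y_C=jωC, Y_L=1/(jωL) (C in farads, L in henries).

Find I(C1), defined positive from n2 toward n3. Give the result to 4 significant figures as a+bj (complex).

Element admittances at ω=22200 rad/s:
  Y(R1) = 0.01894+0.000j S between n2,n4
  I1: injects 0.91 A into n2 (from n0)
  Y(R2) = 0.0007246+0.000j S between n2,n0
  Y(R3) = 0.1004+0.000j S between n4,n3
  Y(R4) = 0.01062+0.000j S between n1,n2
  Y(C1) = 0.000+0.3929j S between n2,n3
  Y(R5) = 0.0002618+0.000j S between n2,n0
  Y(C2) = 0.000+0.1516j S between n3,n2
  Y(R6) = 0.0005405+0.000j S between n3,n0
  I2: injects 0.132 A into n0 (from n4)
  I3: injects 0.0173 A into n0 (from n4)
  I4: injects 0.252 A into n3 (from n0)
  Y(R7) = 0.04115+0.000j S between n3,n1
  Y(R8) = 0.05051+0.000j S between n2,n1
  Y(R9) = 0.002882+0.000j S between n0,n4
  Y(R10) = 0.0008000+0.000j S between n1,n0
  V1: constraint V(n4)−V(n2) = 6.27
Assemble and solve the 5×5 MNA system:
  V(n1)=189.8-0.2942j  V(n2)=191.1+0.2067j  V(n3)=191.4-1.044j  V(n4)=197.4+0.2067j
  i(V1)=-1.438-0.1261j

-0.4913-0.1133j A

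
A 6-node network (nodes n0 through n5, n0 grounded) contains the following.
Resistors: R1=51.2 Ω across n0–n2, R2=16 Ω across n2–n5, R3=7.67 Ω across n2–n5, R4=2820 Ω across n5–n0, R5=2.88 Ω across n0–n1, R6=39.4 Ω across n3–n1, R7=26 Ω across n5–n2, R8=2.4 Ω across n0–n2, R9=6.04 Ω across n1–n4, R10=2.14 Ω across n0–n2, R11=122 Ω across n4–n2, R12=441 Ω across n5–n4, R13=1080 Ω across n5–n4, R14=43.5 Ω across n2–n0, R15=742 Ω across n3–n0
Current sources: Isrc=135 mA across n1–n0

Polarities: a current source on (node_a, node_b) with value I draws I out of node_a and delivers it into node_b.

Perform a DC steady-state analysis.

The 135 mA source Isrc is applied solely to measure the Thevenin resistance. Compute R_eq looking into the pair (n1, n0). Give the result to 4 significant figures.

MNA unknowns: 5 node voltages V₁..V_5
R1: Y=0.01953 on G[0,2]
R2: Y=0.06250 on G[2,5]
R3: Y=0.1304 on G[2,5]
R4: Y=0.0003546 on G[5,0]
R5: Y=0.3472 on G[0,1]
R6: Y=0.02538 on G[3,1]
R7: Y=0.03846 on G[5,2]
R8: Y=0.4167 on G[0,2]
R9: Y=0.1656 on G[1,4]
R10: Y=0.4673 on G[0,2]
R11: Y=0.008197 on G[4,2]
R12: Y=0.002268 on G[5,4]
R13: Y=0.0009259 on G[5,4]
R14: Y=0.02299 on G[2,0]
R15: Y=0.001348 on G[3,0]
Isrc: z[1]−=0.135, z[0]+=0.135
solve → V1=-0.3760, V2=-0.004258, V3=-0.3571, V4=-0.3522, V5=-0.008982

R_eq = 2.786 Ω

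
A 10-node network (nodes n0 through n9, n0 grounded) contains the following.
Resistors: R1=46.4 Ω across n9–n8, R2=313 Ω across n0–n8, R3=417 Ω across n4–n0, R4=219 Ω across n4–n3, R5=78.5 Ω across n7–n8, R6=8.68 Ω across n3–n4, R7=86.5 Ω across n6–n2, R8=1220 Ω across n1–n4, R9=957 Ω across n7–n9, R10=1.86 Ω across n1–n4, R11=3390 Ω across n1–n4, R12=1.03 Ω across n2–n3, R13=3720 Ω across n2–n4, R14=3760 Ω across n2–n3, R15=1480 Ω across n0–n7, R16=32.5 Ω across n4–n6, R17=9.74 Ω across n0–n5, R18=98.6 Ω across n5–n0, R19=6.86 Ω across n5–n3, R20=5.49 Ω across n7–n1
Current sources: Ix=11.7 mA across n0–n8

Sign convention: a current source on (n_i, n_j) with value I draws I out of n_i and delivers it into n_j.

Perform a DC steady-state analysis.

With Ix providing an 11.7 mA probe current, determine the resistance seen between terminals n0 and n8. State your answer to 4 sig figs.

Apply KCL at each of the 9 non-ground nodes and solve the resulting linear system.
Node n1: branches {R8, R10, R11, R20} → V_1 = 0.2087
Node n2: branches {R7, R12, R13, R14} → V_2 = 0.1294
Node n3: branches {R4, R6, R12, R14, R19} → V_3 = 0.1288
Node n4: branches {R3, R4, R6, R8, R10, R11, R13, R16} → V_4 = 0.1927
Node n5: branches {R17, R18, R19} → V_5 = 0.07262
Node n6: branches {R7, R16} → V_6 = 0.1754
Node n7: branches {R5, R9, R15, R20} → V_7 = 0.2562
Node n8: branches {R1, R2, R5, Ix} → V_8 = 0.8989
Node n9: branches {R1, R9} → V_9 = 0.8692

R_eq = 76.83 Ω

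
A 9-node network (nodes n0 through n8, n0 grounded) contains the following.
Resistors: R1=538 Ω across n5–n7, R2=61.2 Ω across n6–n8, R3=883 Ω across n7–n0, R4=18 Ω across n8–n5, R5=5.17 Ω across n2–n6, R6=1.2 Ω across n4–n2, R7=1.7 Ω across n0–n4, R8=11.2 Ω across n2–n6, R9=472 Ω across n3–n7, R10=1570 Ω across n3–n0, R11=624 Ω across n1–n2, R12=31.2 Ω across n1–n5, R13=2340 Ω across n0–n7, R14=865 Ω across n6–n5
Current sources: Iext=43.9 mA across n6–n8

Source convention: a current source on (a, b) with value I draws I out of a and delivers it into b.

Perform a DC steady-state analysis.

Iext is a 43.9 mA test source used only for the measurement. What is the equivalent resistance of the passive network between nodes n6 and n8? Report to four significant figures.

MNA unknowns: 8 node voltages V₁..V_8
R1: Y=0.001859 on G[5,7]
R2: Y=0.01634 on G[6,8]
R3: Y=0.001133 on G[7,0]
R4: Y=0.05556 on G[8,5]
R5: Y=0.1934 on G[2,6]
R6: Y=0.8333 on G[4,2]
R7: Y=0.5882 on G[0,4]
R8: Y=0.08929 on G[2,6]
R9: Y=0.002119 on G[3,7]
R10: Y=0.0006369 on G[3,0]
R11: Y=0.001603 on G[1,2]
R12: Y=0.03205 on G[1,5]
R13: Y=0.0004274 on G[0,7]
R14: Y=0.001156 on G[6,5]
Iext: z[6]−=0.0439, z[8]+=0.0439
solve → V1=1.964, V2=-0.005830, V3=0.7541, V4=-0.003417, V5=2.062, V6=-0.02411, V7=0.9808, V8=2.199

R_eq = 50.63 Ω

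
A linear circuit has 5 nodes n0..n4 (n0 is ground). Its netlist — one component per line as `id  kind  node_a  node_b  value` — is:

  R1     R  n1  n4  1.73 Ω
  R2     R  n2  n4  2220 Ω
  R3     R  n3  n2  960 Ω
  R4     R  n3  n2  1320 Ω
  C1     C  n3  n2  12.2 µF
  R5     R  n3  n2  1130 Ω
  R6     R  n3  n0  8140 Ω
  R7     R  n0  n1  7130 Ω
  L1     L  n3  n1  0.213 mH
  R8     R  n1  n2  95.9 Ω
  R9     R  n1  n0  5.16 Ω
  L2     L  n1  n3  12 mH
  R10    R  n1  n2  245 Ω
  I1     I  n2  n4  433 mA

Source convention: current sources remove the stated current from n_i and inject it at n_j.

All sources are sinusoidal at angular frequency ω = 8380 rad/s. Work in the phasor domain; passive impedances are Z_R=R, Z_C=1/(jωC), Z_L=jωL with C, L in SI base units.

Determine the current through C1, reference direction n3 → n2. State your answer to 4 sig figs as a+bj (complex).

Apply KCL at each of the 4 non-ground nodes and solve the resulting linear system.
Node n1: branches {R1, R7, L1, R8, R9, L2, R10} → V_1 = -5.629e-05+0.0004718j
Node n2: branches {R2, R3, R4, C1, R5, R8, R10, I1} → V_2 = -0.5166+3.396j
Node n3: branches {R3, R4, C1, R5, R6, L1, L2} → V_3 = 0.08886-0.7448j
Node n4: branches {R1, R2, I1} → V_4 = 0.7480+0.003116j

0.4233+0.06190j A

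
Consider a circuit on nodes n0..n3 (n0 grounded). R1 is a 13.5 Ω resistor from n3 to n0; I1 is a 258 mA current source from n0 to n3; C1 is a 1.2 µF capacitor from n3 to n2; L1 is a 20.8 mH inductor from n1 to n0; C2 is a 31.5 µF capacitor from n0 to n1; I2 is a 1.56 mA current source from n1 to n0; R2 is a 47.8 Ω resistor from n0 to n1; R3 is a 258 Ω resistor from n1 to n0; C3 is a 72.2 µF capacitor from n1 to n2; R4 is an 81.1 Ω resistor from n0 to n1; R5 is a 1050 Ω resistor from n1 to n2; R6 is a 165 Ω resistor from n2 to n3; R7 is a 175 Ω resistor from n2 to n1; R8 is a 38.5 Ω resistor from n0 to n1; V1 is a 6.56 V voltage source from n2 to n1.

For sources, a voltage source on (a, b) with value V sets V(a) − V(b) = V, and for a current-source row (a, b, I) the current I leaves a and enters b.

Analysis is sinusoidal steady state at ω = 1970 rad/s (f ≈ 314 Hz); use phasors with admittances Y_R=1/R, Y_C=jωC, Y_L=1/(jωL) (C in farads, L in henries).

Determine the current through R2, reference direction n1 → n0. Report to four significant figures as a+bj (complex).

MNA unknowns: 3 node voltages V₁..V_3 plus 1 source current (V1)
R1: Y=0.07407+0.000j on G[3,0]
I1: z[0]−=0.258, z[3]+=0.258
C1: Y=0.000+0.002364j on G[3,2]
L1: Y=0.000-0.02440j on G[1,0]
C2: Y=0.000+0.06205j on G[0,1]
I2: z[1]−=0.00156, z[0]+=0.00156
R2: Y=0.02092+0.000j on G[0,1]
R3: Y=0.003876+0.000j on G[1,0]
C3: Y=0.000+0.1422j on G[1,2]
R4: Y=0.01233+0.000j on G[0,1]
R5: Y=0.0009524+0.000j on G[1,2]
R6: Y=0.006061+0.000j on G[2,3]
R7: Y=0.005714+0.000j on G[2,1]
R8: Y=0.02597+0.000j on G[0,1]
V1: row V2−V1=6.56, i_V1 at 2,1
solve → V1=-0.2462+0.05172j, V2=6.314+0.05172j, V3=3.698+0.08108j
aux → i_V1=-0.05966-0.9391j

-0.005151+0.001082j A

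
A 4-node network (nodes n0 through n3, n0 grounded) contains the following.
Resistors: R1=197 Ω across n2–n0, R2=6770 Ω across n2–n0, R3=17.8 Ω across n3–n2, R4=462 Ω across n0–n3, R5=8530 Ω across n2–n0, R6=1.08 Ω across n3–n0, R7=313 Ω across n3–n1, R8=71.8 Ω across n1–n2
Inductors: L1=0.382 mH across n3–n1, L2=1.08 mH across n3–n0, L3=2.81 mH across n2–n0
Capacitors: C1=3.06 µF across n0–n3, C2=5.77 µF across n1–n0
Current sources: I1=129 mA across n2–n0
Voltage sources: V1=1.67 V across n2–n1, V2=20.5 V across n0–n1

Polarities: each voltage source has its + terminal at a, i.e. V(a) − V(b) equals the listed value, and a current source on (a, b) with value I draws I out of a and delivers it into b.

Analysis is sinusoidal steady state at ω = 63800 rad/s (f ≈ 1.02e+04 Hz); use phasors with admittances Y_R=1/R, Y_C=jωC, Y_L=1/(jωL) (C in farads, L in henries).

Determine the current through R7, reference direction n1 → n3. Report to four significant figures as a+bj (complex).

Element admittances at ω=63800 rad/s:
  Y(R1) = 0.005076+0.000j S between n2,n0
  Y(L1) = 0.000-0.04103j S between n3,n1
  Y(R2) = 0.0001477+0.000j S between n2,n0
  Y(C1) = 0.000+0.1952j S between n0,n3
  Y(C2) = 0.000+0.3681j S between n1,n0
  Y(R3) = 0.05618+0.000j S between n3,n2
  Y(R4) = 0.002165+0.000j S between n0,n3
  Y(R5) = 0.0001172+0.000j S between n2,n0
  Y(R6) = 0.9259+0.000j S between n3,n0
  Y(R7) = 0.003195+0.000j S between n3,n1
  Y(R8) = 0.01393+0.000j S between n1,n2
  Y(L2) = 0.000-0.01451j S between n3,n0
  I1: injects 0.129 A into n0 (from n2)
  Y(L3) = 0.000-0.005578j S between n2,n0
  V1: constraint V(n2)−V(n1) = 1.67
  V2: constraint V(n0)−V(n1) = 20.5
Assemble and solve the 5×5 MNA system:
  V(n1)=-20.50+0.000j  V(n2)=-18.83+0.000j  V(n3)=-0.9972+0.9929j
  i(V1)=0.9502-0.04925j  i(V2)=-1.076-6.700j

-0.06231-0.003172j A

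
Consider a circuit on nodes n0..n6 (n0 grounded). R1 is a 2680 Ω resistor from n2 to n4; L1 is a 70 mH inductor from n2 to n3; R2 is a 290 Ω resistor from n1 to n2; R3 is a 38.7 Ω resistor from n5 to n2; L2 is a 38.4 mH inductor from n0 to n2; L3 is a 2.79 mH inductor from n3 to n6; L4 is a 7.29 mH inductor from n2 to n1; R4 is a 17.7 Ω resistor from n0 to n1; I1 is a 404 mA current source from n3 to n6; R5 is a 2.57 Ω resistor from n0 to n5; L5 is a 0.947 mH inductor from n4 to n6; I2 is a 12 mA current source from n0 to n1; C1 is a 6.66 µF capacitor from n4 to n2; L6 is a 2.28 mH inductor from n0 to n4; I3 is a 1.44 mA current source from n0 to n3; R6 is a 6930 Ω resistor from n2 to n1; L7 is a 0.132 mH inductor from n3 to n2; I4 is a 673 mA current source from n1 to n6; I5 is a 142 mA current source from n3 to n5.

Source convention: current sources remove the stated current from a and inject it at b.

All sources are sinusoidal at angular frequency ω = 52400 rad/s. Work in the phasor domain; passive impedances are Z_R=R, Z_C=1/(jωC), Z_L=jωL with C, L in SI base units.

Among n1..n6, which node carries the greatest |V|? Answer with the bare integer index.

Element admittances at ω=52400 rad/s:
  Y(R1) = 0.0003731+0.000j S between n2,n4
  Y(L1) = 0.000-0.0002726j S between n2,n3
  Y(R2) = 0.003448+0.000j S between n1,n2
  Y(R3) = 0.02584+0.000j S between n5,n2
  Y(L2) = 0.000-0.0004970j S between n0,n2
  Y(L3) = 0.000-0.006840j S between n3,n6
  Y(L4) = 0.000-0.002618j S between n2,n1
  Y(R4) = 0.05650+0.000j S between n0,n1
  I1: injects 0.404 A into n6 (from n3)
  Y(R5) = 0.3891+0.000j S between n0,n5
  Y(L5) = 0.000-0.02015j S between n4,n6
  I2: injects 0.012 A into n1 (from n0)
  Y(C1) = 0.000+0.3490j S between n4,n2
  Y(L6) = 0.000-0.008370j S between n0,n4
  I3: injects 0.00144 A into n3 (from n0)
  Y(R6) = 0.0001443+0.000j S between n2,n1
  Y(L7) = 0.000-0.1446j S between n3,n2
  I4: injects 0.673 A into n6 (from n1)
  I5: injects 0.142 A into n5 (from n3)
Assemble and solve the 6×6 MNA system:
  V(n1)=-9.707-0.6633j  V(n2)=15.72+7.437j  V(n3)=15.74+5.552j  V(n4)=16.12+5.255j  V(n5)=1.321+0.4631j  V(n6)=16.02+45.23j

6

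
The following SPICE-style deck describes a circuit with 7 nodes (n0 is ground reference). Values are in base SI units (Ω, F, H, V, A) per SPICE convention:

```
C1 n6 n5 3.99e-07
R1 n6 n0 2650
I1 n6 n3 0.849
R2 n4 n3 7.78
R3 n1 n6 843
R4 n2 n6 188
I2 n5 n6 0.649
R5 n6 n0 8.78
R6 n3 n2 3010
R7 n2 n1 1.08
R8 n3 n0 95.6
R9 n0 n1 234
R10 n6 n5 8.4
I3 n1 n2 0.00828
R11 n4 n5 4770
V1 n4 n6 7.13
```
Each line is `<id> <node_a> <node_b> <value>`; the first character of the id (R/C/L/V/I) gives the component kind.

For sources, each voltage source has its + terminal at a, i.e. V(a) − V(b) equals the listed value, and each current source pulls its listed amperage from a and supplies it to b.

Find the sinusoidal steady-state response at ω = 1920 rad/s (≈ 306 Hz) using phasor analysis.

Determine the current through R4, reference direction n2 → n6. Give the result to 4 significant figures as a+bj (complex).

0.004220+0.000j A

Element admittances at ω=1920 rad/s:
  Y(C1) = 0.000+0.0007661j S between n6,n5
  Y(R1) = 0.0003774+0.000j S between n6,n0
  I1: injects 0.849 A into n3 (from n6)
  Y(R2) = 0.1285+0.000j S between n4,n3
  Y(R3) = 0.001186+0.000j S between n1,n6
  Y(R4) = 0.005319+0.000j S between n2,n6
  I2: injects 0.649 A into n6 (from n5)
  Y(R5) = 0.1139+0.000j S between n6,n0
  Y(R6) = 0.0003322+0.000j S between n3,n2
  Y(R7) = 0.9259+0.000j S between n2,n1
  Y(R8) = 0.01046+0.000j S between n3,n0
  Y(R9) = 0.004274+0.000j S between n0,n1
  Y(R10) = 0.1190+0.000j S between n6,n5
  I3: injects 0.00828 A into n2 (from n1)
  Y(R11) = 0.0002096+0.000j S between n4,n5
  V1: constraint V(n4)−V(n6) = 7.13
Assemble and solve the 7×7 MNA system:
  V(n1)=-0.2754+0.000j  V(n2)=-0.2667+0.000j  V(n3)=11.69+0.000j  V(n4)=6.070+0.000j  V(n5)=-6.489+0.03488j  V(n6)=-1.060+0.000j
  i(V1)=0.7201+7.312e-06j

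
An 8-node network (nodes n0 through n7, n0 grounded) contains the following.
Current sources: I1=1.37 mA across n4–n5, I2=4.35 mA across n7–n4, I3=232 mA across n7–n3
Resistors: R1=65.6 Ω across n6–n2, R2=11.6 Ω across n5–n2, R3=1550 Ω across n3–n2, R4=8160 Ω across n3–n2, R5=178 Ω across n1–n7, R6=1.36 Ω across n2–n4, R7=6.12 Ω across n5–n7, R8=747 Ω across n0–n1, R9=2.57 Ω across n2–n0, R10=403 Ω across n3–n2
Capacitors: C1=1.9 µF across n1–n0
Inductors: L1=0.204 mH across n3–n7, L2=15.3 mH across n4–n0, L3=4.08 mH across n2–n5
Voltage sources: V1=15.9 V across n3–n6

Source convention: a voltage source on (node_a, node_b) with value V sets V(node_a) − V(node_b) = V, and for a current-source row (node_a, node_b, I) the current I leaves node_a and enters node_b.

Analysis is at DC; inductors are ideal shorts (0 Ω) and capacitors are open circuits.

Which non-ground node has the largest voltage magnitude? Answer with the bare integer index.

6

MNA unknowns: 7 node voltages V₁..V_7 plus 4 source currents (L1, L2, L3, V1)
I1: z[4]−=0.00137, z[5]+=0.00137
R1: Y=0.01524 on G[6,2]
C1: Y=0.000 on G[1,0]
R2: Y=0.08621 on G[5,2]
R3: Y=0.0006452 on G[3,2]
R4: Y=0.0001225 on G[3,2]
R5: Y=0.005618 on G[1,7]
L1: row V3−V7=0, i_L1 at 3,7
L2: row V4−V0=0, i_L2 at 4,0
L3: row V2−V5=0, i_L3 at 2,5
R6: Y=0.7353 on G[2,4]
R7: Y=0.1634 on G[5,7]
I2: z[7]−=0.00435, z[4]+=0.00435
R8: Y=0.001339 on G[0,1]
I3: z[7]−=0.232, z[3]+=0.232
R9: Y=0.3891 on G[2,0]
R10: Y=0.002481 on G[3,2]
V1: row V3−V6=15.9, i_V1 at 3,6
solve → V1=1.047, V2=-0.003897, V3=1.297, V4=0.000, V5=-0.003897, V6=-14.60, V7=1.297
aux → i_L1=0.4503, i_L2=0.0001143, i_L3=-0.2139, i_V1=-0.2225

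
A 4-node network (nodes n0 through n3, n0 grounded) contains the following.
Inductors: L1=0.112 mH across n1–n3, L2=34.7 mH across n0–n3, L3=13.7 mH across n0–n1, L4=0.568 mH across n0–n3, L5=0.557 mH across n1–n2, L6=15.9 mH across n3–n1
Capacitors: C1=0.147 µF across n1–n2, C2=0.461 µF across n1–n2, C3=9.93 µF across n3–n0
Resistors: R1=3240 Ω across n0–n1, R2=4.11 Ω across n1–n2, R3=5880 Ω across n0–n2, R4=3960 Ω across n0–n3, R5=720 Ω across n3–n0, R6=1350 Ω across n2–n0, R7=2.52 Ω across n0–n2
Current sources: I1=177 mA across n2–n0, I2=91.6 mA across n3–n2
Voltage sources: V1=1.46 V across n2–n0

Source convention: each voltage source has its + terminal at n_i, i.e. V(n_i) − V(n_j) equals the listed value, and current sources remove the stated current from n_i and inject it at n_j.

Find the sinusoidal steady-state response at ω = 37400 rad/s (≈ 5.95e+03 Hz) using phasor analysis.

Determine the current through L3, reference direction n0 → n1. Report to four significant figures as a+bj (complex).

-0.001157+0.0003735j A

MNA unknowns: 3 node voltages V₁..V_3 plus 1 source current (V1)
L1: Y=0.000-0.2387j on G[1,3]
L2: Y=0.000-0.0007705j on G[0,3]
C1: Y=0.000+0.005498j on G[1,2]
C2: Y=0.000+0.01724j on G[1,2]
R1: Y=0.0003086+0.000j on G[0,1]
R2: Y=0.2433+0.000j on G[1,2]
L3: Y=0.000-0.001952j on G[0,1]
L4: Y=0.000-0.04707j on G[0,3]
I1: z[2]−=0.177, z[0]+=0.177
C3: Y=0.000+0.3714j on G[3,0]
R3: Y=0.0001701+0.000j on G[0,2]
R4: Y=0.0002525+0.000j on G[0,3]
R5: Y=0.001389+0.000j on G[3,0]
L5: Y=0.000-0.04800j on G[1,2]
R6: Y=0.0007407+0.000j on G[2,0]
R7: Y=0.3968+0.000j on G[0,2]
L6: Y=0.000-0.001682j on G[3,1]
I2: z[3]−=0.0916, z[2]+=0.0916
V1: row V2−V0=1.46, i_V1 at 2,0
solve → V1=0.1914+0.5929j, V2=1.460+0.000j, V3=-0.5412-0.6236j
aux → i_V1=-0.9598+0.1763j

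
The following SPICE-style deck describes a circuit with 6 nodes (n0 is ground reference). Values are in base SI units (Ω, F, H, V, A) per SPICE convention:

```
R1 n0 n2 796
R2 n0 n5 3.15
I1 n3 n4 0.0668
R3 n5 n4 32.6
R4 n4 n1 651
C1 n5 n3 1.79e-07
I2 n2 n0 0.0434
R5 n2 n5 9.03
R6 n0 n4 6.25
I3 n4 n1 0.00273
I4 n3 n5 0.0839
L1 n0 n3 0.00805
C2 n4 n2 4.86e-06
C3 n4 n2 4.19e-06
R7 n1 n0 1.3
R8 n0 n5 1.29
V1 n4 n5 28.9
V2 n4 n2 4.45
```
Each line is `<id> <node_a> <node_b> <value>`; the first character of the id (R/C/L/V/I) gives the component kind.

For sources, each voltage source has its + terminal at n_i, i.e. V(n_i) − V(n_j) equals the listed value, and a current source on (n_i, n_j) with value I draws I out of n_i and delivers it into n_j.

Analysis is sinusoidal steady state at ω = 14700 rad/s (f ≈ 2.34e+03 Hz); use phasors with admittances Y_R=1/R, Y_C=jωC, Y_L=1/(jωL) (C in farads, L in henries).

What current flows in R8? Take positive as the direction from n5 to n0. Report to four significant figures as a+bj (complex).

Apply KCL at each of the 5 non-ground nodes and solve the resulting linear system.
Node n1: branches {R4, I3, R7} → V_1 = 0.05395+2.187e-05j
Node n2: branches {R1, I2, R5, C2, C3, V2} → V_2 = 20.84+0.01097j
Node n3: branches {I1, C1, I4, L1} → V_3 = 1.630-25.90j
Node n4: branches {I1, R3, R4, R6, I3, C2, C3, V1, V2} → V_4 = 25.29+0.01097j
Node n5: branches {R2, R3, C1, R5, I4, R8, V1} → V_5 = -3.605+0.01097j
Source currents: i(V1)=-7.686-0.001786j, i(V2)=2.777-0.5920j

-2.795+0.008506j A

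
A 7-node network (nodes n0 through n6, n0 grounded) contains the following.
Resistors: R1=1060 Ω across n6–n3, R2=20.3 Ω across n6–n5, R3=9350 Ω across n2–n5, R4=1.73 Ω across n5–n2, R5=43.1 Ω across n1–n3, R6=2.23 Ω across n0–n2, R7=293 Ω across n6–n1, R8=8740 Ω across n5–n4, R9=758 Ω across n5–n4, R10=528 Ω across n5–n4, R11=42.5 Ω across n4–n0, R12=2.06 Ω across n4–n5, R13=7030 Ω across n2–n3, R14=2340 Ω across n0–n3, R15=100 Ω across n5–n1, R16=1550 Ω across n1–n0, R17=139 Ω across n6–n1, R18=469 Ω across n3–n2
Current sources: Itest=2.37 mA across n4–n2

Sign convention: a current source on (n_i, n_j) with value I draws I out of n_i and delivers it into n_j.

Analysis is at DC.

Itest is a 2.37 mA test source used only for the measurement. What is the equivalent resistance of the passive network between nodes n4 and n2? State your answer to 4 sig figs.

Apply KCL at each of the 6 non-ground nodes and solve the resulting linear system.
Node n1: branches {R5, R7, R15, R16, R17} → V_1 = -0.002859
Node n2: branches {R3, R4, R6, R13, R18, Itest} → V_2 = 0.0004169
Node n3: branches {R1, R5, R13, R14, R18} → V_3 = -0.002550
Node n4: branches {R8, R9, R10, R11, R12, Itest} → V_4 = -0.007820
Node n5: branches {R2, R3, R4, R8, R9, R10, R12, R15} → V_5 = -0.003347
Node n6: branches {R1, R2, R7, R17} → V_6 = -0.003250

R_eq = 3.475 Ω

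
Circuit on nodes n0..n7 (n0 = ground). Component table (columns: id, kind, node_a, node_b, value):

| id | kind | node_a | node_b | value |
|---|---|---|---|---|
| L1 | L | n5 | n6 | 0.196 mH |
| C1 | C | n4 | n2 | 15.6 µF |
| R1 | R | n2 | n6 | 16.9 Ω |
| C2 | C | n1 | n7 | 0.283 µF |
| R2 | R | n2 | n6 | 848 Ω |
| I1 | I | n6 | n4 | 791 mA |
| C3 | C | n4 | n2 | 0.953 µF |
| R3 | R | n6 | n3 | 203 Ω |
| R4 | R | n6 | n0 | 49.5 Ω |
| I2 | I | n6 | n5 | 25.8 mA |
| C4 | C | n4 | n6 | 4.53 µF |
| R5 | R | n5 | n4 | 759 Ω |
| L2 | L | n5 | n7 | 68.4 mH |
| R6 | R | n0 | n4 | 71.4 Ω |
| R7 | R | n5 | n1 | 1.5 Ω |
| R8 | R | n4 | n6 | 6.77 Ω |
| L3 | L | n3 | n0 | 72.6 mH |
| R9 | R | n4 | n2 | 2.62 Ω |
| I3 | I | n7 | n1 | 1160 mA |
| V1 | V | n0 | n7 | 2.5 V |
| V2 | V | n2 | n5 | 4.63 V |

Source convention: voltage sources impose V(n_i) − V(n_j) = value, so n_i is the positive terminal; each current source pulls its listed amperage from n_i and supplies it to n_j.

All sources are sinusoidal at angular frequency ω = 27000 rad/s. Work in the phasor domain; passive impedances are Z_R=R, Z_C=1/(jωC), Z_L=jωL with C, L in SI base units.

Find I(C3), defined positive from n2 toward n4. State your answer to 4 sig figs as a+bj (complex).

0.01214+0.04483j A

MNA unknowns: 7 node voltages V₁..V_7 plus 2 source currents (V1, V2)
L1: Y=0.000-0.1890j on G[5,6]
C1: Y=0.000+0.4212j on G[4,2]
R1: Y=0.05917+0.000j on G[2,6]
C2: Y=0.000+0.007641j on G[1,7]
R2: Y=0.001179+0.000j on G[2,6]
I1: z[6]−=0.791, z[4]+=0.791
C3: Y=0.000+0.02573j on G[4,2]
R3: Y=0.004926+0.000j on G[6,3]
R4: Y=0.02020+0.000j on G[6,0]
I2: z[6]−=0.0258, z[5]+=0.0258
C4: Y=0.000+0.1223j on G[4,6]
R5: Y=0.001318+0.000j on G[5,4]
L2: Y=0.000-0.0005415j on G[5,7]
R6: Y=0.01401+0.000j on G[0,4]
R7: Y=0.6667+0.000j on G[5,1]
R8: Y=0.1477+0.000j on G[4,6]
L3: Y=0.000-0.0005102j on G[3,0]
R9: Y=0.3817+0.000j on G[4,2]
I3: z[7]−=1.16, z[1]+=1.16
V1: row V0−V7=2.5, i_V1 at 0,7
V2: row V2−V5=4.63, i_V2 at 2,5
solve → V1=35.01-8.856j, V2=38.00-8.426j, V3=29.66-3.890j, V4=36.26-7.954j, V5=33.37-8.426j, V6=29.26-6.961j, V7=-2.500+0.000j
aux → i_V1=1.097-0.2672j, i_V2=-1.403-0.5102j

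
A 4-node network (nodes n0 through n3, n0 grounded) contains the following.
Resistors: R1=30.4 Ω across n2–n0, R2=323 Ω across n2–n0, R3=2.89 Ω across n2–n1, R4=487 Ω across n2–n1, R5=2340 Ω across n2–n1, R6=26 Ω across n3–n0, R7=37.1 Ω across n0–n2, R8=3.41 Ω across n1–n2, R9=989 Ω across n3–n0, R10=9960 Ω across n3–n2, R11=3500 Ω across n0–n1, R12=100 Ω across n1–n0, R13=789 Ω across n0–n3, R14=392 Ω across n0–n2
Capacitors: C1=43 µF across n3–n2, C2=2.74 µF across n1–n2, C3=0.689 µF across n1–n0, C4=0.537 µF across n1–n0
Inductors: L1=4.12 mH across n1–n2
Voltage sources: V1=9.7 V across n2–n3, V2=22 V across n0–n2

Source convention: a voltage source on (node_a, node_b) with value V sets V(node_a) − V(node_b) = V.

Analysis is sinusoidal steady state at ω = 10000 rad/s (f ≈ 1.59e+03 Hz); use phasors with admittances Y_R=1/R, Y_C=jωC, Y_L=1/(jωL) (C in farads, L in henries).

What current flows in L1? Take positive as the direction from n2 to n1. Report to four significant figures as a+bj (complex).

-0.009836+0.008655j A

MNA unknowns: 3 node voltages V₁..V_3 plus 2 source currents (V1, V2)
R1: Y=0.03289+0.000j on G[2,0]
R2: Y=0.003096+0.000j on G[2,0]
R3: Y=0.3460+0.000j on G[2,1]
R4: Y=0.002053+0.000j on G[2,1]
R5: Y=0.0004274+0.000j on G[2,1]
R6: Y=0.03846+0.000j on G[3,0]
R7: Y=0.02695+0.000j on G[0,2]
R8: Y=0.2933+0.000j on G[1,2]
R9: Y=0.001011+0.000j on G[3,0]
R10: Y=0.0001004+0.000j on G[3,2]
C1: Y=0.000+0.4300j on G[3,2]
C2: Y=0.000+0.02740j on G[1,2]
R11: Y=0.0002857+0.000j on G[0,1]
C3: Y=0.000+0.006890j on G[1,0]
R12: Y=0.01000+0.000j on G[1,0]
L1: Y=0.000-0.02427j on G[1,2]
R13: Y=0.001267+0.000j on G[0,3]
C4: Y=0.000+0.005370j on G[1,0]
R14: Y=0.002551+0.000j on G[0,2]
V1: row V2−V3=9.7, i_V1 at 2,3
V2: row V0−V2=22, i_V2 at 0,2
solve → V1=-21.64+0.4052j, V2=-22.00+0.000j, V3=-31.70+0.000j
aux → i_V1=-1.292-4.171j, i_V2=-2.960-0.2612j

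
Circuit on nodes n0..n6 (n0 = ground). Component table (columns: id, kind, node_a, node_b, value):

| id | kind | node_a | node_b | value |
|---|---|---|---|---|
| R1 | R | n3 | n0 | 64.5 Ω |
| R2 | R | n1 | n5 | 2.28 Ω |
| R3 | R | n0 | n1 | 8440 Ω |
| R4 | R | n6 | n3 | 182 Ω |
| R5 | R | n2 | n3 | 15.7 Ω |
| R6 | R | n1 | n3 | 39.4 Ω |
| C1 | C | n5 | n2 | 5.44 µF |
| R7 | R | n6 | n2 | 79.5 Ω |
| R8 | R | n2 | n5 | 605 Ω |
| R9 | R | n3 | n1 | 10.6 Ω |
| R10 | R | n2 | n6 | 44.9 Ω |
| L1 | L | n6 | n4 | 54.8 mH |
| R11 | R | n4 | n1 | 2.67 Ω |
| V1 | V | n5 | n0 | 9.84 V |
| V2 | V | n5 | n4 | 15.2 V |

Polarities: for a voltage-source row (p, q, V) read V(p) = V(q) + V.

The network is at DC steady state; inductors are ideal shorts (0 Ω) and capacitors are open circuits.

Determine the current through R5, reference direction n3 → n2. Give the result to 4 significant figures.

Element admittances at DC:
  Y(R1) = 0.01550 S between n3,n0
  Y(R2) = 0.4386 S between n1,n5
  Y(R3) = 0.0001185 S between n0,n1
  Y(R4) = 0.005495 S between n6,n3
  Y(R5) = 0.06369 S between n2,n3
  Y(R6) = 0.02538 S between n1,n3
  Y(C1) = 0.000 S between n5,n2
  Y(R7) = 0.01258 S between n6,n2
  Y(R8) = 0.001653 S between n2,n5
  Y(R9) = 0.09434 S between n3,n1
  Y(R10) = 0.02227 S between n2,n6
  L1: short n6↔n4 (DC inductor)
  Y(R11) = 0.3745 S between n4,n1
  V1: constraint V(n5)−V(n0) = 9.84
  V2: constraint V(n5)−V(n4) = 15.2
Assemble and solve the 9×9 MNA system:
  V(n1)=2.611  V(n2)=-1.024  V(n3)=1.066  V(n4)=-5.360  V(n5)=9.840  V(n6)=-5.360
  i(L1)=0.1864  i(V1)=-0.01683  i(V2)=-3.172

0.1331 A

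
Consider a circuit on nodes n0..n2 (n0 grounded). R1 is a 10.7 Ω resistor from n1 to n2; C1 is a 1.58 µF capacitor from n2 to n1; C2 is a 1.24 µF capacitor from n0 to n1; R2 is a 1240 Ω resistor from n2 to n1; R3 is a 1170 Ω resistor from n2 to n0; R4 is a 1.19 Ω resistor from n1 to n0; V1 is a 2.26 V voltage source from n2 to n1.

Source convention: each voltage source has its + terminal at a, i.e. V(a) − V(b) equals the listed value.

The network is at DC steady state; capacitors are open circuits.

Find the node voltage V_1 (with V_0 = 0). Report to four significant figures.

Apply KCL at each of the 2 non-ground nodes and solve the resulting linear system.
Node n1: branches {R1, C1, C2, R2, R4, V1} → V_1 = -0.002296
Node n2: branches {R1, C1, R2, R3, V1} → V_2 = 2.258
Source currents: i(V1)=-0.2150

-0.002296 V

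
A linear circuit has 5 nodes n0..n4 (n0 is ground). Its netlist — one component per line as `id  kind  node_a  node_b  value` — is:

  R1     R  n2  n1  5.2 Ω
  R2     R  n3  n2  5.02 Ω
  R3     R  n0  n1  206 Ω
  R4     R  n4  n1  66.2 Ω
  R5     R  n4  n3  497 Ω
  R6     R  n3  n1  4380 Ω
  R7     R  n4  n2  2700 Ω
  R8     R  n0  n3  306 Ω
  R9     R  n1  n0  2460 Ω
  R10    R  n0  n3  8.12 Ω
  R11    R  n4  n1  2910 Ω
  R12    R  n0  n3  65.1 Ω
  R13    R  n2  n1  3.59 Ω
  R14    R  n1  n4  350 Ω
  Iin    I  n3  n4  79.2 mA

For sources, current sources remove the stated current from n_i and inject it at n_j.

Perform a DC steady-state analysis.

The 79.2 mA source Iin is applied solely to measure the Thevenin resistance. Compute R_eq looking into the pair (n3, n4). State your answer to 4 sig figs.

Element admittances at DC:
  Y(R1) = 0.1923 S between n2,n1
  Y(R2) = 0.1992 S between n3,n2
  Y(R3) = 0.004854 S between n0,n1
  Y(R4) = 0.01511 S between n4,n1
  Y(R5) = 0.002012 S between n4,n3
  Y(R6) = 0.0002283 S between n3,n1
  Y(R7) = 0.0003704 S between n4,n2
  Y(R8) = 0.003268 S between n0,n3
  Y(R9) = 0.0004065 S between n1,n0
  Y(R10) = 0.1232 S between n0,n3
  Y(R11) = 0.0003436 S between n4,n1
  Y(R12) = 0.01536 S between n0,n3
  Y(R13) = 0.2786 S between n2,n1
  Y(R14) = 0.002857 S between n1,n4
  Iin: injects 0.0792 A into n4 (from n3)
Assemble and solve the 4×4 MNA system:
  V(n1)=0.4659  V(n2)=0.3244  V(n3)=-0.01729  V(n4)=4.244

R_eq = 53.81 Ω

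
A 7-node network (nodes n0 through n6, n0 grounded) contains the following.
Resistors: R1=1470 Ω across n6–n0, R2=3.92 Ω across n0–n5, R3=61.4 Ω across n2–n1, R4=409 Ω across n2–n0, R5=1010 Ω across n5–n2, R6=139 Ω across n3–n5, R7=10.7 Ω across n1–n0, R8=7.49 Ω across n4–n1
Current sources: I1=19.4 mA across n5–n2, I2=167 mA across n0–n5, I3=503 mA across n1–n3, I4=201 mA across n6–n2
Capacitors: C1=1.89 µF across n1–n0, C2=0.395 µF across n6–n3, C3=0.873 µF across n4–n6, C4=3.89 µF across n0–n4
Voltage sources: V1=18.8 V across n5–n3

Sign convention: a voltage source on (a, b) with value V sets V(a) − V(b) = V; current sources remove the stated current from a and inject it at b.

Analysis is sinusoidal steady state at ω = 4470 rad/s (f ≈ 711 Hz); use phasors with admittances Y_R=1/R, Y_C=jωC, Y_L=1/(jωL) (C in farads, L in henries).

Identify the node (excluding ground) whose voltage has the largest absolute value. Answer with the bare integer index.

Apply KCL at each of the 6 non-ground nodes and solve the resulting linear system.
Node n1: branches {R3, C1, I3, R7, R8} → V_1 = -4.325+0.9906j
Node n2: branches {R3, I1, R4, R5, I4} → V_2 = 7.721+0.8195j
Node n3: branches {C2, I3, R6, V1} → V_3 = -16.47+0.02817j
Node n4: branches {C3, C4, R8} → V_4 = -5.117+1.431j
Node n5: branches {R2, I1, R5, I2, R6, V1} → V_5 = 2.330+0.02817j
Node n6: branches {R1, C2, C3, I4} → V_6 = -12.84+34.92j
Source currents: i(V1)=-0.5767-0.006402j

6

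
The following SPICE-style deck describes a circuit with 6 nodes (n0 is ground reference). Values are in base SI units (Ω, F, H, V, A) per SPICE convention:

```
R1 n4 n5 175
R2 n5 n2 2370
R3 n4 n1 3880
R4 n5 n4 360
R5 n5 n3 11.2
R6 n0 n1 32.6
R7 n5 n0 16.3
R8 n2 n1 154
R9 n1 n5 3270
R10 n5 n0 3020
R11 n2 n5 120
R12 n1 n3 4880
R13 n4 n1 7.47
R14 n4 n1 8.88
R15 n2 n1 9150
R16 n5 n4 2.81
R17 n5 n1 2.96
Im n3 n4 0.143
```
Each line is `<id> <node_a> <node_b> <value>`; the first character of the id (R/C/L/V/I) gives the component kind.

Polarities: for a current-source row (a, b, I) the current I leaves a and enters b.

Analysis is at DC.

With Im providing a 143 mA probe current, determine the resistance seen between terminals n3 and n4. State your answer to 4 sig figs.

Element admittances at DC:
  Y(R1) = 0.005714 S between n4,n5
  Y(R2) = 0.0004219 S between n5,n2
  Y(R3) = 0.0002577 S between n4,n1
  Y(R4) = 0.002778 S between n5,n4
  Y(R5) = 0.08929 S between n5,n3
  Y(R6) = 0.03067 S between n0,n1
  Y(R7) = 0.06135 S between n5,n0
  Y(R8) = 0.006494 S between n2,n1
  Y(R9) = 0.0003058 S between n1,n5
  Y(R10) = 0.0003311 S between n5,n0
  Y(R11) = 0.008333 S between n2,n5
  Y(R12) = 0.0002049 S between n1,n3
  Y(R13) = 0.1339 S between n4,n1
  Y(R14) = 0.1126 S between n4,n1
  Y(R15) = 0.0001093 S between n2,n1
  Y(R16) = 0.3559 S between n5,n4
  Y(R17) = 0.3378 S between n5,n1
  Im: injects 0.143 A into n4 (from n3)
Assemble and solve the 5×5 MNA system:
  V(n1)=0.07522  V(n2)=0.01101  V(n3)=-1.635  V(n4)=0.2421  V(n5)=-0.03741

R_eq = 13.13 Ω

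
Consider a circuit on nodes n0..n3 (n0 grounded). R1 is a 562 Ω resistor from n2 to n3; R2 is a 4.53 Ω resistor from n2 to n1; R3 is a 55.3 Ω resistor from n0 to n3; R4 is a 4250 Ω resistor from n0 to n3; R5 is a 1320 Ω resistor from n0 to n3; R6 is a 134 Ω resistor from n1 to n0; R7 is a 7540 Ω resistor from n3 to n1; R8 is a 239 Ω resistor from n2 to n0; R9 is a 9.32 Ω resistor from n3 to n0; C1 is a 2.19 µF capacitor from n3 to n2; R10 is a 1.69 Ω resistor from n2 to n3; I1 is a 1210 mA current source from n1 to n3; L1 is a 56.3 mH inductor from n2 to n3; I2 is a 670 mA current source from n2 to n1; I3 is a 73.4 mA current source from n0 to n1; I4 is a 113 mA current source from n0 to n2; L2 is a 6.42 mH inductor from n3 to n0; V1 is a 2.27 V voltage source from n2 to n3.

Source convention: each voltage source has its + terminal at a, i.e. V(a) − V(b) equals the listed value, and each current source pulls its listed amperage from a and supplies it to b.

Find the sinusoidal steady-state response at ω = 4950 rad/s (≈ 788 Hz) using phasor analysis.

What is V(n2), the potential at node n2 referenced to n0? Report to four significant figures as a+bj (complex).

3.483+0.2769j V

Element admittances at ω=4950 rad/s:
  Y(R1) = 0.001779+0.000j S between n2,n3
  Y(R2) = 0.2208+0.000j S between n2,n1
  Y(R3) = 0.01808+0.000j S between n0,n3
  Y(R4) = 0.0002353+0.000j S between n0,n3
  Y(R5) = 0.0007576+0.000j S between n0,n3
  Y(R6) = 0.007463+0.000j S between n1,n0
  Y(R7) = 0.0001326+0.000j S between n3,n1
  Y(R8) = 0.004184+0.000j S between n2,n0
  Y(R9) = 0.1073+0.000j S between n3,n0
  Y(C1) = 0.000+0.01084j S between n3,n2
  Y(R10) = 0.5917+0.000j S between n2,n3
  I1: injects 1.21 A into n3 (from n1)
  Y(L1) = 0.000-0.003588j S between n2,n3
  I2: injects 0.67 A into n1 (from n2)
  I3: injects 0.0734 A into n1 (from n0)
  I4: injects 0.113 A into n2 (from n0)
  Y(L2) = 0.000-0.03147j S between n3,n0
  V1: constraint V(n2)−V(n3) = 2.27
Assemble and solve the 4×4 MNA system:
  V(n1)=1.324+0.2679j  V(n2)=3.483+0.2769j  V(n3)=1.213+0.2769j
  i(V1)=-2.395-0.01962j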